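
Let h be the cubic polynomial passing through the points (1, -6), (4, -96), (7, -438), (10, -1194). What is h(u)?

Using the Lagrange interpolation formula with nodes 1, 4, 7, 10:
  L_0(u) = (u - 4)(u - 7)(u - 10) / -162
  L_1(u) = (u - 1)(u - 7)(u - 10) / 54
  L_2(u) = (u - 1)(u - 4)(u - 10) / -54
  L_3(u) = (u - 1)(u - 4)(u - 7) / 162
Then h(u) = -6·L_0(u) - 96·L_1(u) - 438·L_2(u) - 1194·L_3(u).
Expanding and collecting terms gives h(u) = -u³ - 2u² + u - 4.
Check: h(10) = -1194. ✓

h(u) = -u^3 - 2u^2 + u - 4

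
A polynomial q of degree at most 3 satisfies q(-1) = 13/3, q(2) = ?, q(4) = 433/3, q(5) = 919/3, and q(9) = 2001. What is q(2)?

The 4 known points determine the degree-3 polynomial uniquely.
Write q(n) = an^3 + bn^2 + cn + d. Substituting each data point gives a linear system:
  -a + b - c + d = 13/3
  64a + 16b + 4c + d = 433/3
  125a + 25b + 5c + d = 919/3
  729a + 81b + 9c + d = 2001
Solving the system yields a = 3, b = -5/3, c = -6, d = 3.
So q(n) = 3n^3 - (5/3)n^2 - 6n + 3.
Then q(2) = 25/3.

25/3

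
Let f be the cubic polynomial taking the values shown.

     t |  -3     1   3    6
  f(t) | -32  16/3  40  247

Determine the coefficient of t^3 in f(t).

1

Write f(t) = at^3 + bt^2 + ct + d. Substituting each data point gives a linear system:
  -27a + 9b - 3c + d = -32
  a + b + c + d = 16/3
  27a + 9b + 3c + d = 40
  216a + 36b + 6c + d = 247
Solving the system yields a = 1, b = 1/3, c = 3, d = 1.
So f(t) = t^3 + (1/3)t^2 + 3t + 1.
The leading coefficient is 1.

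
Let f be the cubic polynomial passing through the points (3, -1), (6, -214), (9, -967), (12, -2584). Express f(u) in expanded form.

f(u) = -2u^3 + 6u^2 + u - 4

Write f(u) = au^3 + bu^2 + cu + d. Substituting each data point gives a linear system:
  27a + 9b + 3c + d = -1
  216a + 36b + 6c + d = -214
  729a + 81b + 9c + d = -967
  1728a + 144b + 12c + d = -2584
Solving the system yields a = -2, b = 6, c = 1, d = -4.
So f(u) = -2u³ + 6u² + u - 4.
Check: f(3) = -1. ✓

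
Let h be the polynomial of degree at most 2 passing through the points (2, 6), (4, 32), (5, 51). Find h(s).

Write h(s) = as^2 + bs + c. Substituting each data point gives a linear system:
  4a + 2b + c = 6
  16a + 4b + c = 32
  25a + 5b + c = 51
Solving the system yields a = 2, b = 1, c = -4.
So h(s) = 2s^2 + s - 4.
Check: h(5) = 51. ✓

h(s) = 2s^2 + s - 4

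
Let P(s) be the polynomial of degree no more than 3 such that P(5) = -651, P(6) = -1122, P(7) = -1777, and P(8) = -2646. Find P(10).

-5146

Using the Lagrange interpolation formula with nodes 5, 6, 7, 8:
  L_0(s) = (s - 6)(s - 7)(s - 8) / -6
  L_1(s) = (s - 5)(s - 7)(s - 8) / 2
  L_2(s) = (s - 5)(s - 6)(s - 8) / -2
  L_3(s) = (s - 5)(s - 6)(s - 7) / 6
Then P(s) = -651·L_0(s) - 1122·L_1(s) - 1777·L_2(s) - 2646·L_3(s).
Expanding and collecting terms gives P(s) = -5s³ - 2s² + 6s - 6.
Evaluating at s = 10: P(10) = -5146.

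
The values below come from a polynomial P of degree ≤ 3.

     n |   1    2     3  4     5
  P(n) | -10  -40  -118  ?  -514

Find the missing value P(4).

On equispaced nodes a degree-3 polynomial has vanishing fourth forward difference, so
  P(1) - 4·P(2) + 6·P(3) - 4·P(4) + P(5) = 0.
Substituting the known values and solving for P(4):
  -4·P(4) = 1072
  P(4) = -268.

-268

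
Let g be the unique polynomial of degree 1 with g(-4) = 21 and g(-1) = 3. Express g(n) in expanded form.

g(n) = -6n - 3

Write g(n) = an + b. Substituting each data point gives a linear system:
  -4a + b = 21
  -a + b = 3
Solving the system yields a = -6, b = -3.
So g(n) = -6n - 3.
Check: g(-1) = 3. ✓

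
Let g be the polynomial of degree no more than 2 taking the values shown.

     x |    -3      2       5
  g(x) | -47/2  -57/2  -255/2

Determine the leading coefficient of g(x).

-4

Write g(x) = ax^2 + bx + c. Substituting each data point gives a linear system:
  9a - 3b + c = -47/2
  4a + 2b + c = -57/2
  25a + 5b + c = -255/2
Solving the system yields a = -4, b = -5, c = -5/2.
So g(x) = -4x² - 5x - 5/2.
The leading coefficient is -4.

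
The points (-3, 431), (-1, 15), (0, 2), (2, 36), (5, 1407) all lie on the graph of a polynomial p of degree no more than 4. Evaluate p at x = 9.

Using the Lagrange interpolation formula with nodes -3, -1, 0, 2, 5:
  L_0(x) = (x + 1)x(x - 2)(x - 5) / 240
  L_1(x) = (x + 3)x(x - 2)(x - 5) / -36
  L_2(x) = (x + 3)(x + 1)(x - 2)(x - 5) / 30
  L_3(x) = (x + 3)(x + 1)x(x - 5) / -90
  L_4(x) = (x + 3)(x + 1)x(x - 2) / 720
Then p(x) = 431·L_0(x) + 15·L_1(x) + 2·L_2(x) + 36·L_3(x) + 1407·L_4(x).
Expanding and collecting terms gives p(x) = 3x^4 - 5x^3 + 6x^2 + x + 2.
Evaluating at x = 9: p(9) = 16535.

16535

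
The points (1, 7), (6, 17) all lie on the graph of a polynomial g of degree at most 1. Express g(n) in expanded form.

Using the Lagrange interpolation formula with nodes 1, 6:
  L_0(n) = (n - 6) / -5
  L_1(n) = (n - 1) / 5
Then g(n) = 7·L_0(n) + 17·L_1(n).
Expanding and collecting terms gives g(n) = 2n + 5.
Check: g(6) = 17. ✓

g(n) = 2n + 5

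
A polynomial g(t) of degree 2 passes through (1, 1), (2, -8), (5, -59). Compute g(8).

-146

Using the Lagrange interpolation formula with nodes 1, 2, 5:
  L_0(t) = (t - 2)(t - 5) / 4
  L_1(t) = (t - 1)(t - 5) / -3
  L_2(t) = (t - 1)(t - 2) / 12
Then g(t) = 1·L_0(t) - 8·L_1(t) - 59·L_2(t).
Expanding and collecting terms gives g(t) = -2t^2 - 3t + 6.
Evaluating at t = 8: g(8) = -146.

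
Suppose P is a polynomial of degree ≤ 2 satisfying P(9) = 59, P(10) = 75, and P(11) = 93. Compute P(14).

159

Write P(x) = ax^2 + bx + c. Substituting each data point gives a linear system:
  81a + 9b + c = 59
  100a + 10b + c = 75
  121a + 11b + c = 93
Solving the system yields a = 1, b = -3, c = 5.
So P(x) = x^2 - 3x + 5.
Then P(14) = 159.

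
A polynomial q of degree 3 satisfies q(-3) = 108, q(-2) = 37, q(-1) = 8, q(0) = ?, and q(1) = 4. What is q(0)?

3

On equispaced nodes a degree-3 polynomial has vanishing fourth forward difference, so
  q(-3) - 4·q(-2) + 6·q(-1) - 4·q(0) + q(1) = 0.
Substituting the known values and solving for q(0):
  -4·q(0) = -12
  q(0) = 3.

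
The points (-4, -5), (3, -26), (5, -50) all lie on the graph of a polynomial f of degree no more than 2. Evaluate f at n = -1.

Write f(n) = an^2 + bn + c. Substituting each data point gives a linear system:
  16a - 4b + c = -5
  9a + 3b + c = -26
  25a + 5b + c = -50
Solving the system yields a = -1, b = -4, c = -5.
So f(n) = -n^2 - 4n - 5.
Then f(-1) = -2.

-2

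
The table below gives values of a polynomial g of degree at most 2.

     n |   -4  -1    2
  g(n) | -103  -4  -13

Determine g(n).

Write g(n) = an^2 + bn + c. Substituting each data point gives a linear system:
  16a - 4b + c = -103
  a - b + c = -4
  4a + 2b + c = -13
Solving the system yields a = -6, b = 3, c = 5.
So g(n) = -6n^2 + 3n + 5.
Check: g(2) = -13. ✓

g(n) = -6n^2 + 3n + 5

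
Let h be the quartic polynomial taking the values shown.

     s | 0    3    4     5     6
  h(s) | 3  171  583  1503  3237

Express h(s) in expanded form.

Write h(s) = as^4 + bs^3 + cs^2 + ds + e. Substituting each data point gives a linear system:
  e = 3
  81a + 27b + 9c + 3d + e = 171
  256a + 64b + 16c + 4d + e = 583
  625a + 125b + 25c + 5d + e = 1503
  1296a + 216b + 36c + 6d + e = 3237
Solving the system yields a = 3, b = -3, c = -1, d = 5, e = 3.
So h(s) = 3s^4 - 3s^3 - s^2 + 5s + 3.
Check: h(5) = 1503. ✓

h(s) = 3s^4 - 3s^3 - s^2 + 5s + 3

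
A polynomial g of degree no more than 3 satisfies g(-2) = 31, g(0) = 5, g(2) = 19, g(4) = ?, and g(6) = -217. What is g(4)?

The 4 known points determine the degree-3 polynomial uniquely.
Write g(n) = an^3 + bn^2 + cn + d. Substituting each data point gives a linear system:
  -8a + 4b - 2c + d = 31
  d = 5
  8a + 4b + 2c + d = 19
  216a + 36b + 6c + d = -217
Solving the system yields a = -2, b = 5, c = 5, d = 5.
So g(n) = -2n^3 + 5n^2 + 5n + 5.
Then g(4) = -23.

-23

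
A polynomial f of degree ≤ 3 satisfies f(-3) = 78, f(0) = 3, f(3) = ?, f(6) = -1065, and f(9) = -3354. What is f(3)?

The 4 known points determine the degree-3 polynomial uniquely.
Write f(u) = au^3 + bu^2 + cu + d. Substituting each data point gives a linear system:
  -27a + 9b - 3c + d = 78
  d = 3
  216a + 36b + 6c + d = -1065
  729a + 81b + 9c + d = -3354
Solving the system yields a = -4, b = -5, c = -4, d = 3.
So f(u) = -4u^3 - 5u^2 - 4u + 3.
Then f(3) = -162.

-162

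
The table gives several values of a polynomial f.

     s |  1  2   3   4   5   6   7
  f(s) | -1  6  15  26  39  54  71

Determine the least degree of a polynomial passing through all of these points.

Forward differences of the values at s = 1, 2, 3, 4, 5, 6, 7:
  f  : -1  6  15  26  39  54  71
  Δ  : 7  9  11  13  15  17
  Δ^2: 2  2  2  2  2
  Δ^3: 0  0  0  0
  Δ^4: 0  0  0
  Δ^5: 0  0
  Δ^6: 0
The second differences are constant (2) and nonzero, while all higher differences vanish, so the minimal degree is 2.

2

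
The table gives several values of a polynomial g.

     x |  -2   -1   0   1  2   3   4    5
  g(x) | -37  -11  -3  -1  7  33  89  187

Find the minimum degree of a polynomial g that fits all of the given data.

3

Forward differences of the values at x = -2, -1, 0, 1, 2, 3, 4, 5:
  g  : -37  -11  -3  -1  7  33  89  187
  Δ  : 26  8  2  8  26  56  98
  Δ^2: -18  -6  6  18  30  42
  Δ^3: 12  12  12  12  12
  Δ^4: 0  0  0  0
  Δ^5: 0  0  0
  Δ^6: 0  0
  Δ^7: 0
The third differences are constant (12) and nonzero, while all higher differences vanish, so the minimal degree is 3.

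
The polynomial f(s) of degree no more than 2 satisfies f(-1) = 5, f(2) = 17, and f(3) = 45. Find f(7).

277

Using the Lagrange interpolation formula with nodes -1, 2, 3:
  L_0(s) = (s - 2)(s - 3) / 12
  L_1(s) = (s + 1)(s - 3) / -3
  L_2(s) = (s + 1)(s - 2) / 4
Then f(s) = 5·L_0(s) + 17·L_1(s) + 45·L_2(s).
Expanding and collecting terms gives f(s) = 6s² - 2s - 3.
Evaluating at s = 7: f(7) = 277.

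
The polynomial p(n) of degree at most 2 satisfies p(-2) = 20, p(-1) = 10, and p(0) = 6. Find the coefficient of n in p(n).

Write p(n) = an^2 + bn + c. Substituting each data point gives a linear system:
  4a - 2b + c = 20
  a - b + c = 10
  c = 6
Solving the system yields a = 3, b = -1, c = 6.
So p(n) = 3n^2 - n + 6.
The coefficient of n is -1.

-1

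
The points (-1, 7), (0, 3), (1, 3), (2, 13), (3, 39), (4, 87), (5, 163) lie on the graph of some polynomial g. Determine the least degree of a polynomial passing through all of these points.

Forward differences of the values at u = -1, 0, 1, 2, 3, 4, 5:
  g  : 7  3  3  13  39  87  163
  Δ  : -4  0  10  26  48  76
  Δ^2: 4  10  16  22  28
  Δ^3: 6  6  6  6
  Δ^4: 0  0  0
  Δ^5: 0  0
  Δ^6: 0
The third differences are constant (6) and nonzero, while all higher differences vanish, so the minimal degree is 3.

3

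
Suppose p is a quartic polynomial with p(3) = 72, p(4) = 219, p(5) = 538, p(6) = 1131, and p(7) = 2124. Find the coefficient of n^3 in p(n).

Write p(n) = an^4 + bn^3 + cn^2 + dn + e. Substituting each data point gives a linear system:
  81a + 27b + 9c + 3d + e = 72
  256a + 64b + 16c + 4d + e = 219
  625a + 125b + 25c + 5d + e = 538
  1296a + 216b + 36c + 6d + e = 1131
  2401a + 343b + 49c + 7d + e = 2124
Solving the system yields a = 1, b = -1, c = 1, d = 2, e = 3.
So p(n) = n^4 - n^3 + n^2 + 2n + 3.
The coefficient of n^3 is -1.

-1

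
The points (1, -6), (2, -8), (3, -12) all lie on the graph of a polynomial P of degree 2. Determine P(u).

P(u) = -u^2 + u - 6

Write P(u) = au^2 + bu + c. Substituting each data point gives a linear system:
  a + b + c = -6
  4a + 2b + c = -8
  9a + 3b + c = -12
Solving the system yields a = -1, b = 1, c = -6.
So P(u) = -u^2 + u - 6.
Check: P(3) = -12. ✓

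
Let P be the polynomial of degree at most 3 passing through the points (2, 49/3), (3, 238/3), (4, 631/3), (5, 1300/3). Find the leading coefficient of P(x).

Write P(x) = ax^3 + bx^2 + cx + d. Substituting each data point gives a linear system:
  8a + 4b + 2c + d = 49/3
  27a + 9b + 3c + d = 238/3
  64a + 16b + 4c + d = 631/3
  125a + 25b + 5c + d = 1300/3
Solving the system yields a = 4, b = -2, c = -3, d = -5/3.
So P(x) = 4x^3 - 2x^2 - 3x - 5/3.
The leading coefficient is 4.

4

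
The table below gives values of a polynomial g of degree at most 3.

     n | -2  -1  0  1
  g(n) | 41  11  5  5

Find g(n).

g(n) = -3n^3 + 3n^2 + 5

Write g(n) = an^3 + bn^2 + cn + d. Substituting each data point gives a linear system:
  -8a + 4b - 2c + d = 41
  -a + b - c + d = 11
  d = 5
  a + b + c + d = 5
Solving the system yields a = -3, b = 3, c = 0, d = 5.
So g(n) = -3n^3 + 3n^2 + 5.
Check: g(0) = 5. ✓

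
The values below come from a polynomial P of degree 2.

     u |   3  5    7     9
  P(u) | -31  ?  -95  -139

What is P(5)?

The 3 known points determine the degree-2 polynomial uniquely.
Write P(u) = au^2 + bu + c. Substituting each data point gives a linear system:
  9a + 3b + c = -31
  49a + 7b + c = -95
  81a + 9b + c = -139
Solving the system yields a = -1, b = -6, c = -4.
So P(u) = -u^2 - 6u - 4.
Then P(5) = -59.

-59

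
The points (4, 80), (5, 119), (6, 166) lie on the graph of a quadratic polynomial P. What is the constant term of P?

Write P(n) = an^2 + bn + c. Substituting each data point gives a linear system:
  16a + 4b + c = 80
  25a + 5b + c = 119
  36a + 6b + c = 166
Solving the system yields a = 4, b = 3, c = 4.
So P(n) = 4n^2 + 3n + 4.
The constant term is 4.

4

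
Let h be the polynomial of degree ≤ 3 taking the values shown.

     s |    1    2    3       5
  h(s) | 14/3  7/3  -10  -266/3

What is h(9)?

-630

Using the Lagrange interpolation formula with nodes 1, 2, 3, 5:
  L_0(s) = (s - 2)(s - 3)(s - 5) / -8
  L_1(s) = (s - 1)(s - 3)(s - 5) / 3
  L_2(s) = (s - 1)(s - 2)(s - 5) / -4
  L_3(s) = (s - 1)(s - 2)(s - 3) / 24
Then h(s) = 14/3·L_0(s) + 7/3·L_1(s) - 10·L_2(s) - 266/3·L_3(s).
Expanding and collecting terms gives h(s) = -s^3 + s^2 + (5/3)s + 3.
Evaluating at s = 9: h(9) = -630.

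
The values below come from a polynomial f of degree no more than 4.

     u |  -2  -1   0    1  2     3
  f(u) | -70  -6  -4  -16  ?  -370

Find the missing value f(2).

-90

The 5 known points determine the degree-4 polynomial uniquely.
Write f(u) = au^4 + bu^3 + cu^2 + du + e. Substituting each data point gives a linear system:
  16a - 8b + 4c - 2d + e = -70
  a - b + c - d + e = -6
  e = -4
  a + b + c + d + e = -16
  81a + 27b + 9c + 3d + e = -370
Solving the system yields a = -4, b = 0, c = -3, d = -5, e = -4.
So f(u) = -4u⁴ - 3u² - 5u - 4.
Then f(2) = -90.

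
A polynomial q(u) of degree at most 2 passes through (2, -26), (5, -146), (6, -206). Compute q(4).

-96

Write q(u) = au^2 + bu + c. Substituting each data point gives a linear system:
  4a + 2b + c = -26
  25a + 5b + c = -146
  36a + 6b + c = -206
Solving the system yields a = -5, b = -5, c = 4.
So q(u) = -5u^2 - 5u + 4.
Then q(4) = -96.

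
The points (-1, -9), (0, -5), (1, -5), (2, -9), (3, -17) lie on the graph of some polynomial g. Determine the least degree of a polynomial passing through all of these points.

Forward differences of the values at t = -1, 0, 1, 2, 3:
  g  : -9  -5  -5  -9  -17
  Δ  : 4  0  -4  -8
  Δ^2: -4  -4  -4
  Δ^3: 0  0
  Δ^4: 0
The second differences are constant (-4) and nonzero, while all higher differences vanish, so the minimal degree is 2.

2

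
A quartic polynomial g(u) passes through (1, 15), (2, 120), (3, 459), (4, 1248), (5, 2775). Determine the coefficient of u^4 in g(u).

3

Write g(u) = au^4 + bu^3 + cu^2 + du + e. Substituting each data point gives a linear system:
  a + b + c + d + e = 15
  16a + 8b + 4c + 2d + e = 120
  81a + 27b + 9c + 3d + e = 459
  256a + 64b + 16c + 4d + e = 1248
  625a + 125b + 25c + 5d + e = 2775
Solving the system yields a = 3, b = 6, c = 6, d = 0, e = 0.
So g(u) = 3u^4 + 6u^3 + 6u^2.
The leading coefficient is 3.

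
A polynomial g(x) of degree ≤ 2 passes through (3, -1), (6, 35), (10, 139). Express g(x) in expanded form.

g(x) = 2x^2 - 6x - 1

Write g(x) = ax^2 + bx + c. Substituting each data point gives a linear system:
  9a + 3b + c = -1
  36a + 6b + c = 35
  100a + 10b + c = 139
Solving the system yields a = 2, b = -6, c = -1.
So g(x) = 2x² - 6x - 1.
Check: g(6) = 35. ✓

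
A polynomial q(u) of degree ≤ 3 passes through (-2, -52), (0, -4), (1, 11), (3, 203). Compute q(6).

1436

Using the Lagrange interpolation formula with nodes -2, 0, 1, 3:
  L_0(u) = u(u - 1)(u - 3) / -30
  L_1(u) = (u + 2)(u - 1)(u - 3) / 6
  L_2(u) = (u + 2)u(u - 3) / -6
  L_3(u) = (u + 2)u(u - 1) / 30
Then q(u) = -52·L_0(u) - 4·L_1(u) + 11·L_2(u) + 203·L_3(u).
Expanding and collecting terms gives q(u) = 6u³ + 3u² + 6u - 4.
Evaluating at u = 6: q(6) = 1436.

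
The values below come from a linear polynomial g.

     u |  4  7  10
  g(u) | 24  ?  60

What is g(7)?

On equispaced nodes a degree-1 polynomial has vanishing second forward difference, so
  g(4) - 2·g(7) + g(10) = 0.
Substituting the known values and solving for g(7):
  -2·g(7) = -84
  g(7) = 42.

42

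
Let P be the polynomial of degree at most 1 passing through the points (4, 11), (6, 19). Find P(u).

P(u) = 4u - 5

Write P(u) = au + b. Substituting each data point gives a linear system:
  4a + b = 11
  6a + b = 19
Solving the system yields a = 4, b = -5.
So P(u) = 4u - 5.
Check: P(4) = 11. ✓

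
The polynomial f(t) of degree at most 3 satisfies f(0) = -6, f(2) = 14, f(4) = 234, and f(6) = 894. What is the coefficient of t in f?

Write f(t) = at^3 + bt^2 + ct + d. Substituting each data point gives a linear system:
  d = -6
  8a + 4b + 2c + d = 14
  64a + 16b + 4c + d = 234
  216a + 36b + 6c + d = 894
Solving the system yields a = 5, b = -5, c = 0, d = -6.
So f(t) = 5t^3 - 5t^2 - 6.
The coefficient of t is 0.

0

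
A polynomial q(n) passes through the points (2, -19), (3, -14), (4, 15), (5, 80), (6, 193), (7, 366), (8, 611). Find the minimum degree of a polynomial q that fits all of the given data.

Forward differences of the values at n = 2, 3, 4, 5, 6, 7, 8:
  q  : -19  -14  15  80  193  366  611
  Δ  : 5  29  65  113  173  245
  Δ^2: 24  36  48  60  72
  Δ^3: 12  12  12  12
  Δ^4: 0  0  0
  Δ^5: 0  0
  Δ^6: 0
The third differences are constant (12) and nonzero, while all higher differences vanish, so the minimal degree is 3.

3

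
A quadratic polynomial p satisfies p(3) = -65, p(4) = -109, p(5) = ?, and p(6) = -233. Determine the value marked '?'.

-165

The 3 known points determine the degree-2 polynomial uniquely.
Write p(u) = au^2 + bu + c. Substituting each data point gives a linear system:
  9a + 3b + c = -65
  16a + 4b + c = -109
  36a + 6b + c = -233
Solving the system yields a = -6, b = -2, c = -5.
So p(u) = -6u² - 2u - 5.
Then p(5) = -165.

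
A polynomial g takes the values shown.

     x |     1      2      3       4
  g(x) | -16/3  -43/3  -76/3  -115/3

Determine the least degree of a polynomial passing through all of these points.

Forward differences of the values at x = 1, 2, 3, 4:
  g  : -16/3  -43/3  -76/3  -115/3
  Δ  : -9  -11  -13
  Δ^2: -2  -2
  Δ^3: 0
The second differences are constant (-2) and nonzero, while all higher differences vanish, so the minimal degree is 2.

2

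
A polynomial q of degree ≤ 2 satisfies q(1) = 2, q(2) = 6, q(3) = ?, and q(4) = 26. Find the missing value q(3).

14

The 3 known points determine the degree-2 polynomial uniquely.
Write q(s) = as^2 + bs + c. Substituting each data point gives a linear system:
  a + b + c = 2
  4a + 2b + c = 6
  16a + 4b + c = 26
Solving the system yields a = 2, b = -2, c = 2.
So q(s) = 2s² - 2s + 2.
Then q(3) = 14.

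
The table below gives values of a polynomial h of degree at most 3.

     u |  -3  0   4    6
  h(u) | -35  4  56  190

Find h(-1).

Using the Lagrange interpolation formula with nodes -3, 0, 4, 6:
  L_0(u) = u(u - 4)(u - 6) / -189
  L_1(u) = (u + 3)(u - 4)(u - 6) / 72
  L_2(u) = (u + 3)u(u - 6) / -56
  L_3(u) = (u + 3)u(u - 4) / 108
Then h(u) = -35·L_0(u) + 4·L_1(u) + 56·L_2(u) + 190·L_3(u).
Expanding and collecting terms gives h(u) = u^3 - u^2 + u + 4.
Evaluating at u = -1: h(-1) = 1.

1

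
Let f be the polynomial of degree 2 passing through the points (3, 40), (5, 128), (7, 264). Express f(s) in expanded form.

Using the Lagrange interpolation formula with nodes 3, 5, 7:
  L_0(s) = (s - 5)(s - 7) / 8
  L_1(s) = (s - 3)(s - 7) / -4
  L_2(s) = (s - 3)(s - 5) / 8
Then f(s) = 40·L_0(s) + 128·L_1(s) + 264·L_2(s).
Expanding and collecting terms gives f(s) = 6s^2 - 4s - 2.
Check: f(7) = 264. ✓

f(s) = 6s^2 - 4s - 2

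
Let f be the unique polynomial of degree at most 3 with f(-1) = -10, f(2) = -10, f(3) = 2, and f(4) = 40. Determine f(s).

f(s) = 2s^3 - 5s^2 - s - 4

Using the Lagrange interpolation formula with nodes -1, 2, 3, 4:
  L_0(s) = (s - 2)(s - 3)(s - 4) / -60
  L_1(s) = (s + 1)(s - 3)(s - 4) / 6
  L_2(s) = (s + 1)(s - 2)(s - 4) / -4
  L_3(s) = (s + 1)(s - 2)(s - 3) / 10
Then f(s) = -10·L_0(s) - 10·L_1(s) + 2·L_2(s) + 40·L_3(s).
Expanding and collecting terms gives f(s) = 2s^3 - 5s^2 - s - 4.
Check: f(-1) = -10. ✓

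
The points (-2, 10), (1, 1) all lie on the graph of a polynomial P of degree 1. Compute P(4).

-8

Using the Lagrange interpolation formula with nodes -2, 1:
  L_0(t) = (t - 1) / -3
  L_1(t) = (t + 2) / 3
Then P(t) = 10·L_0(t) + 1·L_1(t).
Expanding and collecting terms gives P(t) = -3t + 4.
Evaluating at t = 4: P(4) = -8.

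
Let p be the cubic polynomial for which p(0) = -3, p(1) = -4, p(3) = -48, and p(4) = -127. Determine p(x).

Write p(x) = ax^3 + bx^2 + cx + d. Substituting each data point gives a linear system:
  d = -3
  a + b + c + d = -4
  27a + 9b + 3c + d = -48
  64a + 16b + 4c + d = -127
Solving the system yields a = -3, b = 5, c = -3, d = -3.
So p(x) = -3x^3 + 5x^2 - 3x - 3.
Check: p(0) = -3. ✓

p(x) = -3x^3 + 5x^2 - 3x - 3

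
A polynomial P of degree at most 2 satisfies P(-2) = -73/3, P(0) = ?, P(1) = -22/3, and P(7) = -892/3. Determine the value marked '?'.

The 3 known points determine the degree-2 polynomial uniquely.
Write P(t) = at^2 + bt + c. Substituting each data point gives a linear system:
  4a - 2b + c = -73/3
  a + b + c = -22/3
  49a + 7b + c = -892/3
Solving the system yields a = -6, b = -1/3, c = -1.
So P(t) = -6t² - (1/3)t - 1.
Then P(0) = -1.

-1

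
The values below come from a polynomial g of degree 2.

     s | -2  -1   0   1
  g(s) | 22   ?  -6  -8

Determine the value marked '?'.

The 3 known points determine the degree-2 polynomial uniquely.
Write g(s) = as^2 + bs + c. Substituting each data point gives a linear system:
  4a - 2b + c = 22
  c = -6
  a + b + c = -8
Solving the system yields a = 4, b = -6, c = -6.
So g(s) = 4s^2 - 6s - 6.
Then g(-1) = 4.

4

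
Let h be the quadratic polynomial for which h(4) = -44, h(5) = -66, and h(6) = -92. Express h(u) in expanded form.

Write h(u) = au^2 + bu + c. Substituting each data point gives a linear system:
  16a + 4b + c = -44
  25a + 5b + c = -66
  36a + 6b + c = -92
Solving the system yields a = -2, b = -4, c = 4.
So h(u) = -2u² - 4u + 4.
Check: h(6) = -92. ✓

h(u) = -2u^2 - 4u + 4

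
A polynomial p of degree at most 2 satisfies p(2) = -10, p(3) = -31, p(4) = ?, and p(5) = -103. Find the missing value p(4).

On equispaced nodes a degree-2 polynomial has vanishing third forward difference, so
  - p(2) + 3·p(3) - 3·p(4) + p(5) = 0.
Substituting the known values and solving for p(4):
  -3·p(4) = 186
  p(4) = -62.

-62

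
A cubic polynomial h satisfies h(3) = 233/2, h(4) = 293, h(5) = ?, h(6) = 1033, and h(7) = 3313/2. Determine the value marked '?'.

1177/2

The 4 known points determine the degree-3 polynomial uniquely.
Write h(n) = an^3 + bn^2 + cn + d. Substituting each data point gives a linear system:
  27a + 9b + 3c + d = 233/2
  64a + 16b + 4c + d = 293
  216a + 36b + 6c + d = 1033
  343a + 49b + 7c + d = 3313/2
Solving the system yields a = 5, b = -1/2, c = -5, d = 1.
So h(n) = 5n³ - (1/2)n² - 5n + 1.
Then h(5) = 1177/2.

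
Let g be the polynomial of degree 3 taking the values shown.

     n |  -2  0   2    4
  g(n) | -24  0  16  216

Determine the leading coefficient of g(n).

4

Write g(n) = an^3 + bn^2 + cn + d. Substituting each data point gives a linear system:
  -8a + 4b - 2c + d = -24
  d = 0
  8a + 4b + 2c + d = 16
  64a + 16b + 4c + d = 216
Solving the system yields a = 4, b = -1, c = -6, d = 0.
So g(n) = 4n³ - n² - 6n.
The leading coefficient is 4.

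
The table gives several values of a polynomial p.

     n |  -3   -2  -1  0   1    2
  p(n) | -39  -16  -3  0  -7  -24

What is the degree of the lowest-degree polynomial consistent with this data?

Forward differences of the values at n = -3, -2, -1, 0, 1, 2:
  p  : -39  -16  -3  0  -7  -24
  Δ  : 23  13  3  -7  -17
  Δ^2: -10  -10  -10  -10
  Δ^3: 0  0  0
  Δ^4: 0  0
  Δ^5: 0
The second differences are constant (-10) and nonzero, while all higher differences vanish, so the minimal degree is 2.

2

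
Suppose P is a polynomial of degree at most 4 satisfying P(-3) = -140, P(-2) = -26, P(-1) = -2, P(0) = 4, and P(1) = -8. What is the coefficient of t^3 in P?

-6

Write P(t) = at^4 + bt^3 + ct^2 + dt + e. Substituting each data point gives a linear system:
  81a - 27b + 9c - 3d + e = -140
  16a - 8b + 4c - 2d + e = -26
  a - b + c - d + e = -2
  e = 4
  a + b + c + d + e = -8
Solving the system yields a = -3, b = -6, c = -6, d = 3, e = 4.
So P(t) = -3t⁴ - 6t³ - 6t² + 3t + 4.
The coefficient of t^3 is -6.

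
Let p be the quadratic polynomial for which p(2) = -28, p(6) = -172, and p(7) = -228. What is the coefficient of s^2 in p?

-4

Write p(s) = as^2 + bs + c. Substituting each data point gives a linear system:
  4a + 2b + c = -28
  36a + 6b + c = -172
  49a + 7b + c = -228
Solving the system yields a = -4, b = -4, c = -4.
So p(s) = -4s^2 - 4s - 4.
The leading coefficient is -4.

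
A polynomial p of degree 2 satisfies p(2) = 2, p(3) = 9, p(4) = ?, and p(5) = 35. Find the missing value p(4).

20

The 3 known points determine the degree-2 polynomial uniquely.
Write p(x) = ax^2 + bx + c. Substituting each data point gives a linear system:
  4a + 2b + c = 2
  9a + 3b + c = 9
  25a + 5b + c = 35
Solving the system yields a = 2, b = -3, c = 0.
So p(x) = 2x^2 - 3x.
Then p(4) = 20.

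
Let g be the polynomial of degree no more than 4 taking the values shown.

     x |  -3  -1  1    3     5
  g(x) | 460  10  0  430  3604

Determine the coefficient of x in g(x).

Write g(x) = ax^4 + bx^3 + cx^2 + dx + e. Substituting each data point gives a linear system:
  81a - 27b + 9c - 3d + e = 460
  a - b + c - d + e = 10
  a + b + c + d + e = 0
  81a + 27b + 9c + 3d + e = 430
  625a + 125b + 25c + 5d + e = 3604
Solving the system yields a = 6, b = 0, c = -5, d = -5, e = 4.
So g(x) = 6x^4 - 5x^2 - 5x + 4.
The coefficient of x is -5.

-5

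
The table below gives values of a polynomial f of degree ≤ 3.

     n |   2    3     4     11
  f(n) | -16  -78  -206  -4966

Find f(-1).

Using the Lagrange interpolation formula with nodes 2, 3, 4, 11:
  L_0(n) = (n - 3)(n - 4)(n - 11) / -18
  L_1(n) = (n - 2)(n - 4)(n - 11) / 8
  L_2(n) = (n - 2)(n - 3)(n - 11) / -14
  L_3(n) = (n - 2)(n - 3)(n - 4) / 504
Then f(n) = -16·L_0(n) - 78·L_1(n) - 206·L_2(n) - 4966·L_3(n).
Expanding and collecting terms gives f(n) = -4n^3 + 3n^2 - n + 6.
Evaluating at n = -1: f(-1) = 14.

14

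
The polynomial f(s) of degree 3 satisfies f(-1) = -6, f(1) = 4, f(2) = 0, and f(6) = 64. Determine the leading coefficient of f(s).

1

Write f(s) = as^3 + bs^2 + cs + d. Substituting each data point gives a linear system:
  -a + b - c + d = -6
  a + b + c + d = 4
  8a + 4b + 2c + d = 0
  216a + 36b + 6c + d = 64
Solving the system yields a = 1, b = -5, c = 4, d = 4.
So f(s) = s^3 - 5s^2 + 4s + 4.
The leading coefficient is 1.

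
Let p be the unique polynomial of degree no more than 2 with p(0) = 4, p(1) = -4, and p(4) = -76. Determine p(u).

Write p(u) = au^2 + bu + c. Substituting each data point gives a linear system:
  c = 4
  a + b + c = -4
  16a + 4b + c = -76
Solving the system yields a = -4, b = -4, c = 4.
So p(u) = -4u^2 - 4u + 4.
Check: p(1) = -4. ✓

p(u) = -4u^2 - 4u + 4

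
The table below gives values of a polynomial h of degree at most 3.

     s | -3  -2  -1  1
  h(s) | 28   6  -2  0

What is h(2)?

Using the Lagrange interpolation formula with nodes -3, -2, -1, 1:
  L_0(s) = (s + 2)(s + 1)(s - 1) / -8
  L_1(s) = (s + 3)(s + 1)(s - 1) / 3
  L_2(s) = (s + 3)(s + 2)(s - 1) / -4
  L_3(s) = (s + 3)(s + 2)(s + 1) / 24
Then h(s) = 28·L_0(s) + 6·L_1(s) - 2·L_2(s) + 0·L_3(s).
Expanding and collecting terms gives h(s) = -s^3 + s^2 + 2s - 2.
Evaluating at s = 2: h(2) = -2.

-2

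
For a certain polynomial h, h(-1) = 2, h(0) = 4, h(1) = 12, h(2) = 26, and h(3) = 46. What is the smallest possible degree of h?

Forward differences of the values at s = -1, 0, 1, 2, 3:
  h  : 2  4  12  26  46
  Δ  : 2  8  14  20
  Δ^2: 6  6  6
  Δ^3: 0  0
  Δ^4: 0
The second differences are constant (6) and nonzero, while all higher differences vanish, so the minimal degree is 2.

2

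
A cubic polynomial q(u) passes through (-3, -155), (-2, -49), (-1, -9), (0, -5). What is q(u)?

q(u) = 5u^3 - 3u^2 - 4u - 5

Write q(u) = au^3 + bu^2 + cu + d. Substituting each data point gives a linear system:
  -27a + 9b - 3c + d = -155
  -8a + 4b - 2c + d = -49
  -a + b - c + d = -9
  d = -5
Solving the system yields a = 5, b = -3, c = -4, d = -5.
So q(u) = 5u^3 - 3u^2 - 4u - 5.
Check: q(-1) = -9. ✓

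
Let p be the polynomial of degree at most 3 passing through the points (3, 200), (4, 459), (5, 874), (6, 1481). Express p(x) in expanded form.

p(x) = 6x^3 + 6x^2 - 5x - 1

Write p(x) = ax^3 + bx^2 + cx + d. Substituting each data point gives a linear system:
  27a + 9b + 3c + d = 200
  64a + 16b + 4c + d = 459
  125a + 25b + 5c + d = 874
  216a + 36b + 6c + d = 1481
Solving the system yields a = 6, b = 6, c = -5, d = -1.
So p(x) = 6x^3 + 6x^2 - 5x - 1.
Check: p(5) = 874. ✓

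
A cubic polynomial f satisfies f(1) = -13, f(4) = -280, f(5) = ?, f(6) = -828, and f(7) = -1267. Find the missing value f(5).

-505

The 4 known points determine the degree-3 polynomial uniquely.
Write f(s) = as^3 + bs^2 + cs + d. Substituting each data point gives a linear system:
  a + b + c + d = -13
  64a + 16b + 4c + d = -280
  216a + 36b + 6c + d = -828
  343a + 49b + 7c + d = -1267
Solving the system yields a = -3, b = -4, c = -6, d = 0.
So f(s) = -3s³ - 4s² - 6s.
Then f(5) = -505.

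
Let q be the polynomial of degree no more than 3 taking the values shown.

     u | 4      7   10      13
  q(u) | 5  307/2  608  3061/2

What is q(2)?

Using the Lagrange interpolation formula with nodes 4, 7, 10, 13:
  L_0(u) = (u - 7)(u - 10)(u - 13) / -162
  L_1(u) = (u - 4)(u - 10)(u - 13) / 54
  L_2(u) = (u - 4)(u - 7)(u - 13) / -54
  L_3(u) = (u - 4)(u - 7)(u - 10) / 162
Then q(u) = 5·L_0(u) + 307/2·L_1(u) + 608·L_2(u) + 3061/2·L_3(u).
Expanding and collecting terms gives q(u) = u^3 - 4u^2 + (1/2)u + 3.
Evaluating at u = 2: q(2) = -4.

-4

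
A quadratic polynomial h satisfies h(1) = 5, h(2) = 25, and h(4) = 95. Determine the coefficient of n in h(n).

5

Write h(n) = an^2 + bn + c. Substituting each data point gives a linear system:
  a + b + c = 5
  4a + 2b + c = 25
  16a + 4b + c = 95
Solving the system yields a = 5, b = 5, c = -5.
So h(n) = 5n^2 + 5n - 5.
The coefficient of n is 5.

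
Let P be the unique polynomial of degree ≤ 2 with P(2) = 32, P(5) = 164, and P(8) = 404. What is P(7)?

312

Write P(u) = au^2 + bu + c. Substituting each data point gives a linear system:
  4a + 2b + c = 32
  25a + 5b + c = 164
  64a + 8b + c = 404
Solving the system yields a = 6, b = 2, c = 4.
So P(u) = 6u^2 + 2u + 4.
Then P(7) = 312.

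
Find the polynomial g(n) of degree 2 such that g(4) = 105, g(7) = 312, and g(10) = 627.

g(n) = 6n^2 + 3n - 3

Write g(n) = an^2 + bn + c. Substituting each data point gives a linear system:
  16a + 4b + c = 105
  49a + 7b + c = 312
  100a + 10b + c = 627
Solving the system yields a = 6, b = 3, c = -3.
So g(n) = 6n^2 + 3n - 3.
Check: g(10) = 627. ✓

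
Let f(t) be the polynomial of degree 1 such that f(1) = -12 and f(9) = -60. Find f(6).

-42

Using the Lagrange interpolation formula with nodes 1, 9:
  L_0(t) = (t - 9) / -8
  L_1(t) = (t - 1) / 8
Then f(t) = -12·L_0(t) - 60·L_1(t).
Expanding and collecting terms gives f(t) = -6t - 6.
Evaluating at t = 6: f(6) = -42.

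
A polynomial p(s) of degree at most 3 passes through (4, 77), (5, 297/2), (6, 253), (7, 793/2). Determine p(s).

p(s) = s^3 + (3/2)s^2 - 3s + 1

Write p(s) = as^3 + bs^2 + cs + d. Substituting each data point gives a linear system:
  64a + 16b + 4c + d = 77
  125a + 25b + 5c + d = 297/2
  216a + 36b + 6c + d = 253
  343a + 49b + 7c + d = 793/2
Solving the system yields a = 1, b = 3/2, c = -3, d = 1.
So p(s) = s³ + (3/2)s² - 3s + 1.
Check: p(6) = 253. ✓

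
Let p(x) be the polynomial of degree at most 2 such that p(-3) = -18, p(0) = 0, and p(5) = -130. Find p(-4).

Using the Lagrange interpolation formula with nodes -3, 0, 5:
  L_0(x) = x(x - 5) / 24
  L_1(x) = (x + 3)(x - 5) / -15
  L_2(x) = (x + 3)x / 40
Then p(x) = -18·L_0(x) + 0·L_1(x) - 130·L_2(x).
Expanding and collecting terms gives p(x) = -4x² - 6x.
Evaluating at x = -4: p(-4) = -40.

-40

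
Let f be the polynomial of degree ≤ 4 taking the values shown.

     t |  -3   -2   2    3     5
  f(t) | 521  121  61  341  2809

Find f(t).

f(t) = 5t^4 - 3t^3 + 3t^2 - 3t - 1

Using the Lagrange interpolation formula with nodes -3, -2, 2, 3, 5:
  L_0(t) = (t + 2)(t - 2)(t - 3)(t - 5) / 240
  L_1(t) = (t + 3)(t - 2)(t - 3)(t - 5) / -140
  L_2(t) = (t + 3)(t + 2)(t - 3)(t - 5) / 60
  L_3(t) = (t + 3)(t + 2)(t - 2)(t - 5) / -60
  L_4(t) = (t + 3)(t + 2)(t - 2)(t - 3) / 336
Then f(t) = 521·L_0(t) + 121·L_1(t) + 61·L_2(t) + 341·L_3(t) + 2809·L_4(t).
Expanding and collecting terms gives f(t) = 5t⁴ - 3t³ + 3t² - 3t - 1.
Check: f(5) = 2809. ✓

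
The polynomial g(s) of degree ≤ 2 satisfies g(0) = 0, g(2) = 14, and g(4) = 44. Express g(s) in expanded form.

Write g(s) = as^2 + bs + c. Substituting each data point gives a linear system:
  c = 0
  4a + 2b + c = 14
  16a + 4b + c = 44
Solving the system yields a = 2, b = 3, c = 0.
So g(s) = 2s² + 3s.
Check: g(4) = 44. ✓

g(s) = 2s^2 + 3s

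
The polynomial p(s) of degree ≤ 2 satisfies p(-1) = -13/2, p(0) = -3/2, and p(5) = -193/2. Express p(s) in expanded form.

p(s) = -4s^2 + s - 3/2

Write p(s) = as^2 + bs + c. Substituting each data point gives a linear system:
  a - b + c = -13/2
  c = -3/2
  25a + 5b + c = -193/2
Solving the system yields a = -4, b = 1, c = -3/2.
So p(s) = -4s^2 + s - 3/2.
Check: p(5) = -193/2. ✓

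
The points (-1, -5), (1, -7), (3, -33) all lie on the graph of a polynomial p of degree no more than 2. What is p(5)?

Using the Lagrange interpolation formula with nodes -1, 1, 3:
  L_0(x) = (x - 1)(x - 3) / 8
  L_1(x) = (x + 1)(x - 3) / -4
  L_2(x) = (x + 1)(x - 1) / 8
Then p(x) = -5·L_0(x) - 7·L_1(x) - 33·L_2(x).
Expanding and collecting terms gives p(x) = -3x^2 - x - 3.
Evaluating at x = 5: p(5) = -83.

-83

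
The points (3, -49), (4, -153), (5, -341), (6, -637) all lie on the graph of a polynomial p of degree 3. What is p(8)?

Forward differences of the values at x = 3, 4, 5, 6:
  p  : -49  -153  -341  -637
  Δ  : -104  -188  -296
  Δ^2: -84  -108
  Δ^3: -24
The third differences are constant, confirming degree 3.
Interpolating (Newton forward form) and evaluating at x = 8 gives p(8) = -1649.

-1649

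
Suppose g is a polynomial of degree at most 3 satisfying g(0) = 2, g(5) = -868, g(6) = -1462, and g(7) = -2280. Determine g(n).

Write g(n) = an^3 + bn^2 + cn + d. Substituting each data point gives a linear system:
  d = 2
  125a + 25b + 5c + d = -868
  216a + 36b + 6c + d = -1462
  343a + 49b + 7c + d = -2280
Solving the system yields a = -6, b = -4, c = -4, d = 2.
So g(n) = -6n^3 - 4n^2 - 4n + 2.
Check: g(0) = 2. ✓

g(n) = -6n^3 - 4n^2 - 4n + 2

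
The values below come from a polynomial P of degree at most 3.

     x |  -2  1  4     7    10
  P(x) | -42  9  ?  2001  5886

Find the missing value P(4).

On equispaced nodes a degree-3 polynomial has vanishing fourth forward difference, so
  P(-2) - 4·P(1) + 6·P(4) - 4·P(7) + P(10) = 0.
Substituting the known values and solving for P(4):
  6·P(4) = 2196
  P(4) = 366.

366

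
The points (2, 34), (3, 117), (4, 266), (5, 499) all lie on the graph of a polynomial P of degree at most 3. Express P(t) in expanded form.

P(t) = 3t^3 + 6t^2 - 4t - 6

Using the Lagrange interpolation formula with nodes 2, 3, 4, 5:
  L_0(t) = (t - 3)(t - 4)(t - 5) / -6
  L_1(t) = (t - 2)(t - 4)(t - 5) / 2
  L_2(t) = (t - 2)(t - 3)(t - 5) / -2
  L_3(t) = (t - 2)(t - 3)(t - 4) / 6
Then P(t) = 34·L_0(t) + 117·L_1(t) + 266·L_2(t) + 499·L_3(t).
Expanding and collecting terms gives P(t) = 3t³ + 6t² - 4t - 6.
Check: P(2) = 34. ✓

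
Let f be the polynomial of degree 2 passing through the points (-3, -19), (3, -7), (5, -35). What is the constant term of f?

5

Write f(s) = as^2 + bs + c. Substituting each data point gives a linear system:
  9a - 3b + c = -19
  9a + 3b + c = -7
  25a + 5b + c = -35
Solving the system yields a = -2, b = 2, c = 5.
So f(s) = -2s^2 + 2s + 5.
The constant term is 5.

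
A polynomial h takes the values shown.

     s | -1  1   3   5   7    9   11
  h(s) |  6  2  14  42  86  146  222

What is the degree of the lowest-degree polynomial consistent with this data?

2

Forward differences of the values at s = -1, 1, 3, 5, 7, 9, 11:
  h  : 6  2  14  42  86  146  222
  Δ  : -4  12  28  44  60  76
  Δ^2: 16  16  16  16  16
  Δ^3: 0  0  0  0
  Δ^4: 0  0  0
  Δ^5: 0  0
  Δ^6: 0
The second differences are constant (16) and nonzero, while all higher differences vanish, so the minimal degree is 2.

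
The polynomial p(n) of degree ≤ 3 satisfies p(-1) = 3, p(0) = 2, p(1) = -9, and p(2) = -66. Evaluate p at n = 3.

Using the Lagrange interpolation formula with nodes -1, 0, 1, 2:
  L_0(n) = n(n - 1)(n - 2) / -6
  L_1(n) = (n + 1)(n - 1)(n - 2) / 2
  L_2(n) = (n + 1)n(n - 2) / -2
  L_3(n) = (n + 1)n(n - 1) / 6
Then p(n) = 3·L_0(n) + 2·L_1(n) - 9·L_2(n) - 66·L_3(n).
Expanding and collecting terms gives p(n) = -6n³ - 5n² + 2.
Evaluating at n = 3: p(3) = -205.

-205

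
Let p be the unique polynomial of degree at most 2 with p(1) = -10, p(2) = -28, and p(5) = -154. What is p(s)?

p(s) = -6s^2 - 4

Write p(s) = as^2 + bs + c. Substituting each data point gives a linear system:
  a + b + c = -10
  4a + 2b + c = -28
  25a + 5b + c = -154
Solving the system yields a = -6, b = 0, c = -4.
So p(s) = -6s^2 - 4.
Check: p(2) = -28. ✓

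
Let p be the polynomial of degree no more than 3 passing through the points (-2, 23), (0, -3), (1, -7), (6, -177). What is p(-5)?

197

Write p(x) = ax^3 + bx^2 + cx + d. Substituting each data point gives a linear system:
  -8a + 4b - 2c + d = 23
  d = -3
  a + b + c + d = -7
  216a + 36b + 6c + d = -177
Solving the system yields a = -1, b = 2, c = -5, d = -3.
So p(x) = -x^3 + 2x^2 - 5x - 3.
Then p(-5) = 197.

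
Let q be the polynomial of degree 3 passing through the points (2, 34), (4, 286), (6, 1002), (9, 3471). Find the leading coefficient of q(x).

5

Write q(x) = ax^3 + bx^2 + cx + d. Substituting each data point gives a linear system:
  8a + 4b + 2c + d = 34
  64a + 16b + 4c + d = 286
  216a + 36b + 6c + d = 1002
  729a + 81b + 9c + d = 3471
Solving the system yields a = 5, b = -2, c = -2, d = 6.
So q(x) = 5x^3 - 2x^2 - 2x + 6.
The leading coefficient is 5.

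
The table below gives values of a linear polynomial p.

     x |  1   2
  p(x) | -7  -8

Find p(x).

p(x) = -x - 6

Using the Lagrange interpolation formula with nodes 1, 2:
  L_0(x) = (x - 2) / -1
  L_1(x) = (x - 1) / 1
Then p(x) = -7·L_0(x) - 8·L_1(x).
Expanding and collecting terms gives p(x) = -x - 6.
Check: p(2) = -8. ✓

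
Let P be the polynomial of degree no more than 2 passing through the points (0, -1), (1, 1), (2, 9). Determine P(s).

P(s) = 3s^2 - s - 1

Write P(s) = as^2 + bs + c. Substituting each data point gives a linear system:
  c = -1
  a + b + c = 1
  4a + 2b + c = 9
Solving the system yields a = 3, b = -1, c = -1.
So P(s) = 3s^2 - s - 1.
Check: P(2) = 9. ✓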